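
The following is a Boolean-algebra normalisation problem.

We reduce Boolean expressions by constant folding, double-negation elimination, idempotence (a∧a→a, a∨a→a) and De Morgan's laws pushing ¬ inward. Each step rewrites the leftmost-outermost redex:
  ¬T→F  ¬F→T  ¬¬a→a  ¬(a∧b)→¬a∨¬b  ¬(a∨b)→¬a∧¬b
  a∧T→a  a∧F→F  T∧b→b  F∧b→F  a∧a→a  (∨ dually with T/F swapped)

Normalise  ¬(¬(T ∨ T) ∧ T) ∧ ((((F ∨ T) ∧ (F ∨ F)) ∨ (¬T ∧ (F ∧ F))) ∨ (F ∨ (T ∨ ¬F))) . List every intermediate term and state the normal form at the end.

Answer: normal form = T  (in 14 steps)

Derivation:
  start: ¬(¬(T ∨ T) ∧ T) ∧ ((((F ∨ T) ∧ (F ∨ F)) ∨ (¬T ∧ (F ∧ F))) ∨ (F ∨ (T ∨ ¬F)))
  [1] (¬¬(T ∨ T) ∨ ¬T) ∧ ((((F ∨ T) ∧ (F ∨ F)) ∨ (¬T ∧ (F ∧ F))) ∨ (F ∨ (T ∨ ¬F)))
  [2] ((T ∨ T) ∨ ¬T) ∧ ((((F ∨ T) ∧ (F ∨ F)) ∨ (¬T ∧ (F ∧ F))) ∨ (F ∨ (T ∨ ¬F)))
  [3] (T ∨ ¬T) ∧ ((((F ∨ T) ∧ (F ∨ F)) ∨ (¬T ∧ (F ∧ F))) ∨ (F ∨ (T ∨ ¬F)))
  [4] T ∧ ((((F ∨ T) ∧ (F ∨ F)) ∨ (¬T ∧ (F ∧ F))) ∨ (F ∨ (T ∨ ¬F)))
  [5] (((F ∨ T) ∧ (F ∨ F)) ∨ (¬T ∧ (F ∧ F))) ∨ (F ∨ (T ∨ ¬F))
  [6] ((T ∧ (F ∨ F)) ∨ (¬T ∧ (F ∧ F))) ∨ (F ∨ (T ∨ ¬F))
  [7] ((F ∨ F) ∨ (¬T ∧ (F ∧ F))) ∨ (F ∨ (T ∨ ¬F))
  [8] (F ∨ (¬T ∧ (F ∧ F))) ∨ (F ∨ (T ∨ ¬F))
  [9] (¬T ∧ (F ∧ F)) ∨ (F ∨ (T ∨ ¬F))
  [10] (F ∧ (F ∧ F)) ∨ (F ∨ (T ∨ ¬F))
  [11] F ∨ (F ∨ (T ∨ ¬F))
  [12] F ∨ (T ∨ ¬F)
  [13] T ∨ ¬F
  [14] T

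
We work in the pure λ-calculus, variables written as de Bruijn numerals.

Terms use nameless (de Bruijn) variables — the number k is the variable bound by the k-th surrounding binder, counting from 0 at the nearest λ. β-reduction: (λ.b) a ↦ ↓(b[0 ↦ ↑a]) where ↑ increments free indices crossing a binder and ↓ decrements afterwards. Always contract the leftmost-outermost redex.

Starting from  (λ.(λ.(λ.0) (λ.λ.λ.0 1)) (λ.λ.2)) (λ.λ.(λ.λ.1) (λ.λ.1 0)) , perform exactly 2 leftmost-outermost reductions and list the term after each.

  start: (λ.(λ.(λ.0) (λ.λ.λ.0 1)) (λ.λ.2)) (λ.λ.(λ.λ.1) (λ.λ.1 0))
  →1  (λ.(λ.0) (λ.λ.λ.0 1)) (λ.λ.λ.λ.(λ.λ.1) (λ.λ.1 0))
  →2  (λ.0) (λ.λ.λ.0 1)

Answer: after 2 steps: (λ.0) (λ.λ.λ.0 1)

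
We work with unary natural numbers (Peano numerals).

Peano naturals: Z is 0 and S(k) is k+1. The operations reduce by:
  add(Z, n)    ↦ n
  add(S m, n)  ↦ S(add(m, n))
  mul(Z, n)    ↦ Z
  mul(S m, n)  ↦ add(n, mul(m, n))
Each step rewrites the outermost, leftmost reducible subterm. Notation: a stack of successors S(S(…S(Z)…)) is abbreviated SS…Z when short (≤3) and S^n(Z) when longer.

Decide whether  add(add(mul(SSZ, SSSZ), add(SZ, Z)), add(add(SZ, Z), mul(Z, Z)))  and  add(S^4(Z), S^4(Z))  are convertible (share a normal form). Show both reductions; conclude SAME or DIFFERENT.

Answer: SAME — A ⇓ S^8(Z), B ⇓ S^8(Z)

Reduction:
Term A:
  start: add(add(mul(SSZ, SSSZ), add(SZ, Z)), add(add(SZ, Z), mul(Z, Z)))
  [1] add(add(add(SSSZ, mul(SZ, SSSZ)), add(SZ, Z)), add(add(SZ, Z), mul(Z, Z)))
  [2] add(add(S(add(SSZ, mul(SZ, SSSZ))), add(SZ, Z)), add(add(SZ, Z), mul(Z, Z)))
  [3] add(S(add(add(SSZ, mul(SZ, SSSZ)), add(SZ, Z))), add(add(SZ, Z), mul(Z, Z)))
  [4] S(add(add(add(SSZ, mul(SZ, SSSZ)), add(SZ, Z)), add(add(SZ, Z), mul(Z, Z))))
  [5] S(add(add(S(add(SZ, mul(SZ, SSSZ))), add(SZ, Z)), add(add(SZ, Z), mul(Z, Z))))
  [6] S(add(S(add(add(SZ, mul(SZ, SSSZ)), add(SZ, Z))), add(add(SZ, Z), mul(Z, Z))))
  [7] S(S(add(add(add(SZ, mul(SZ, SSSZ)), add(SZ, Z)), add(add(SZ, Z), mul(Z, Z)))))
  [8] S(S(add(add(S(add(Z, mul(SZ, SSSZ))), add(SZ, Z)), add(add(SZ, Z), mul(Z, Z)))))
  [9] S(S(add(S(add(add(Z, mul(SZ, SSSZ)), add(SZ, Z))), add(add(SZ, Z), mul(Z, Z)))))
  [10] S(S(S(add(add(add(Z, mul(SZ, SSSZ)), add(SZ, Z)), add(add(SZ, Z), mul(Z, Z))))))
  [11] S(S(S(add(add(mul(SZ, SSSZ), add(SZ, Z)), add(add(SZ, Z), mul(Z, Z))))))
  [12] S(S(S(add(add(add(SSSZ, mul(Z, SSSZ)), add(SZ, Z)), add(add(SZ, Z), mul(Z, Z))))))
  [13] S(S(S(add(add(S(add(SSZ, mul(Z, SSSZ))), add(SZ, Z)), add(add(SZ, Z), mul(Z, Z))))))
  [14] S(S(S(add(S(add(add(SSZ, mul(Z, SSSZ)), add(SZ, Z))), add(add(SZ, Z), mul(Z, Z))))))
  [15] S(S(S(S(add(add(add(SSZ, mul(Z, SSSZ)), add(SZ, Z)), add(add(SZ, Z), mul(Z, Z)))))))
  [16] S(S(S(S(add(add(S(add(SZ, mul(Z, SSSZ))), add(SZ, Z)), add(add(SZ, Z), mul(Z, Z)))))))
  [17] S(S(S(S(add(S(add(add(SZ, mul(Z, SSSZ)), add(SZ, Z))), add(add(SZ, Z), mul(Z, Z)))))))
  [18] S(S(S(S(S(add(add(add(SZ, mul(Z, SSSZ)), add(SZ, Z)), add(add(SZ, Z), mul(Z, Z))))))))
  [19] S(S(S(S(S(add(add(S(add(Z, mul(Z, SSSZ))), add(SZ, Z)), add(add(SZ, Z), mul(Z, Z))))))))
  [20] S(S(S(S(S(add(S(add(add(Z, mul(Z, SSSZ)), add(SZ, Z))), add(add(SZ, Z), mul(Z, Z))))))))
  [21] S(S(S(S(S(S(add(add(add(Z, mul(Z, SSSZ)), add(SZ, Z)), add(add(SZ, Z), mul(Z, Z)))))))))
  [22] S(S(S(S(S(S(add(add(mul(Z, SSSZ), add(SZ, Z)), add(add(SZ, Z), mul(Z, Z)))))))))
  [23] S(S(S(S(S(S(add(add(Z, add(SZ, Z)), add(add(SZ, Z), mul(Z, Z)))))))))
  [24] S(S(S(S(S(S(add(add(SZ, Z), add(add(SZ, Z), mul(Z, Z)))))))))
  [25] S(S(S(S(S(S(add(S(add(Z, Z)), add(add(SZ, Z), mul(Z, Z)))))))))
  [26] S(S(S(S(S(S(S(add(add(Z, Z), add(add(SZ, Z), mul(Z, Z))))))))))
  [27] S(S(S(S(S(S(S(add(Z, add(add(SZ, Z), mul(Z, Z))))))))))
  [28] S(S(S(S(S(S(S(add(add(SZ, Z), mul(Z, Z)))))))))
  [29] S(S(S(S(S(S(S(add(S(add(Z, Z)), mul(Z, Z)))))))))
  [30] S(S(S(S(S(S(S(S(add(add(Z, Z), mul(Z, Z))))))))))
  [31] S(S(S(S(S(S(S(S(add(Z, mul(Z, Z))))))))))
  [32] S(S(S(S(S(S(S(S(mul(Z, Z)))))))))
  [33] S^8(Z)

Term B:
  start: add(S^4(Z), S^4(Z))
  [1] S(add(SSSZ, S^4(Z)))
  [2] S(S(add(SSZ, S^4(Z))))
  [3] S(S(S(add(SZ, S^4(Z)))))
  [4] S(S(S(S(add(Z, S^4(Z))))))
  [5] S^8(Z)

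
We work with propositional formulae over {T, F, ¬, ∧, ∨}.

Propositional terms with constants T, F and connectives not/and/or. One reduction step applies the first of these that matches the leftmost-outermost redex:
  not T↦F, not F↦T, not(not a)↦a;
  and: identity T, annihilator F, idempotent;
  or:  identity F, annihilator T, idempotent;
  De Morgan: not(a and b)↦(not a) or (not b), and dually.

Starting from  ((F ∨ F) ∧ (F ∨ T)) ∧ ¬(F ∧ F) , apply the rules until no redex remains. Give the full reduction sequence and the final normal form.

Answer: normal form = F  (in 3 steps)

Reduction:
  start: ((F ∨ F) ∧ (F ∨ T)) ∧ ¬(F ∧ F)
  →1  (F ∧ (F ∨ T)) ∧ ¬(F ∧ F)
  →2  F ∧ ¬(F ∧ F)
  →3  F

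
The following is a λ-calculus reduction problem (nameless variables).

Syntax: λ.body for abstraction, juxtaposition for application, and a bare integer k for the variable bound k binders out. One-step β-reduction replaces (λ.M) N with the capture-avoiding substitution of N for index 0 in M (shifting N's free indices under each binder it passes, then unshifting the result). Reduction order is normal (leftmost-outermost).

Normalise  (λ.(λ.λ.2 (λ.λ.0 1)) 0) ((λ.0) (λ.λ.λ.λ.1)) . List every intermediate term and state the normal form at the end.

  start: (λ.(λ.λ.2 (λ.λ.0 1)) 0) ((λ.0) (λ.λ.λ.λ.1))
  step 1: (λ.λ.(λ.0) (λ.λ.λ.λ.1) (λ.λ.0 1)) ((λ.0) (λ.λ.λ.λ.1))
  step 2: λ.(λ.0) (λ.λ.λ.λ.1) (λ.λ.0 1)
  step 3: λ.(λ.λ.λ.λ.1) (λ.λ.0 1)
  step 4: λ.λ.λ.λ.1

Answer: normal form = λ.λ.λ.λ.1  (in 4 steps)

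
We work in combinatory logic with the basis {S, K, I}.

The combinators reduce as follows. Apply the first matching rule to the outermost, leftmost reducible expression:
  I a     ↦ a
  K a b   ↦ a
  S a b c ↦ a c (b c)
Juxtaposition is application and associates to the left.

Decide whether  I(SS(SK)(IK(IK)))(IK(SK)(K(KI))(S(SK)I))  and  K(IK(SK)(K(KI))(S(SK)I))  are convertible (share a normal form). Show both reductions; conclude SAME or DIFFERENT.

Answer: SAME — A ⇓ K(SK(S(SK)I)), B ⇓ K(SK(S(SK)I))

Working:
Term A:
  start: I(SS(SK)(IK(IK)))(IK(SK)(K(KI))(S(SK)I))
  →1  SS(SK)(IK(IK))(IK(SK)(K(KI))(S(SK)I))
  →2  S(IK(IK))(SK(IK(IK)))(IK(SK)(K(KI))(S(SK)I))
  →3  IK(IK)(IK(SK)(K(KI))(S(SK)I))(SK(IK(IK))(IK(SK)(K(KI))(S(SK)I)))
  →4  K(IK)(IK(SK)(K(KI))(S(SK)I))(SK(IK(IK))(IK(SK)(K(KI))(S(SK)I)))
  →5  IK(SK(IK(IK))(IK(SK)(K(KI))(S(SK)I)))
  →6  K(SK(IK(IK))(IK(SK)(K(KI))(S(SK)I)))
  →7  K(K(IK(SK)(K(KI))(S(SK)I))(IK(IK)(IK(SK)(K(KI))(S(SK)I))))
  →8  K(IK(SK)(K(KI))(S(SK)I))
  →9  K(K(SK)(K(KI))(S(SK)I))
  →10  K(SK(S(SK)I))

Term B:
  start: K(IK(SK)(K(KI))(S(SK)I))
  →1  K(K(SK)(K(KI))(S(SK)I))
  →2  K(SK(S(SK)I))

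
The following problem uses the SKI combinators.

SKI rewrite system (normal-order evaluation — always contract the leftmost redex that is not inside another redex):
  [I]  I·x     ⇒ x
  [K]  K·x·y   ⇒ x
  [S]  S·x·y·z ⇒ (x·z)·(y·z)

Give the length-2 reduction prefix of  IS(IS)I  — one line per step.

  start: IS(IS)I
  step 1: S(IS)I
  step 2: SSI

Answer: after 2 steps: SSI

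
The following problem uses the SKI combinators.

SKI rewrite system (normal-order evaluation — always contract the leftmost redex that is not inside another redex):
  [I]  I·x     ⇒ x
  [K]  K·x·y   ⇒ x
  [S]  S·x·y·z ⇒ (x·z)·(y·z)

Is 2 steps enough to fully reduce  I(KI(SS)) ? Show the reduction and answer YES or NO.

Answer: YES — reaches normal form I in 2 ≤ 2 steps

Reduction:
  start: I(KI(SS))
  →1  KI(SS)
  →2  I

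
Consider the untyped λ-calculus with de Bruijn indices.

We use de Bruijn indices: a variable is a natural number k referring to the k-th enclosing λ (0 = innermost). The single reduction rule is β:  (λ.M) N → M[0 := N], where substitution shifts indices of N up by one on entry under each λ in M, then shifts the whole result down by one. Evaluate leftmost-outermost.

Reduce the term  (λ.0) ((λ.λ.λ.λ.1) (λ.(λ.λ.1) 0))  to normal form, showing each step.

  start: (λ.0) ((λ.λ.λ.λ.1) (λ.(λ.λ.1) 0))
  step 1: (λ.λ.λ.λ.1) (λ.(λ.λ.1) 0)
  step 2: λ.λ.λ.1

Answer: normal form = λ.λ.λ.1  (in 2 steps)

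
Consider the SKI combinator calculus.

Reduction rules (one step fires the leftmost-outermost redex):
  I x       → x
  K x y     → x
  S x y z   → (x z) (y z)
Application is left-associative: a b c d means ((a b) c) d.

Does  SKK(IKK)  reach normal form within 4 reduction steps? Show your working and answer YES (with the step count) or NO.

Answer: YES — reaches normal form KK in 3 ≤ 4 steps

Working:
  start: SKK(IKK)
  step 1: K(IKK)(K(IKK))
  step 2: IKK
  step 3: KK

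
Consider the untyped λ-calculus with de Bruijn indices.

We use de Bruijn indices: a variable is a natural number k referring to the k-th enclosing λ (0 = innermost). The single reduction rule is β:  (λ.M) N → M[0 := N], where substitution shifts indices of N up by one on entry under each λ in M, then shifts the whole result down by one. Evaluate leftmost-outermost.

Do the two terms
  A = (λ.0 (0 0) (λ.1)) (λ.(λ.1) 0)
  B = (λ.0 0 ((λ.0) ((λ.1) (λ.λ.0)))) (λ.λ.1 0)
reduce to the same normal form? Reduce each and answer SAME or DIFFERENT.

Answer: DIFFERENT — A ⇓ λ.λ.0, B ⇓ λ.λ.1 0

Derivation:
Term A:
  start: (λ.0 (0 0) (λ.1)) (λ.(λ.1) 0)
  [1] (λ.(λ.1) 0) ((λ.(λ.1) 0) (λ.(λ.1) 0)) (λ.λ.(λ.1) 0)
  [2] (λ.(λ.(λ.1) 0) (λ.(λ.1) 0)) ((λ.(λ.1) 0) (λ.(λ.1) 0)) (λ.λ.(λ.1) 0)
  [3] (λ.(λ.1) 0) (λ.(λ.1) 0) (λ.λ.(λ.1) 0)
  [4] (λ.λ.(λ.1) 0) (λ.(λ.1) 0) (λ.λ.(λ.1) 0)
  [5] (λ.(λ.1) 0) (λ.λ.(λ.1) 0)
  [6] (λ.λ.λ.(λ.1) 0) (λ.λ.(λ.1) 0)
  [7] λ.λ.(λ.1) 0
  [8] λ.λ.0

Term B:
  start: (λ.0 0 ((λ.0) ((λ.1) (λ.λ.0)))) (λ.λ.1 0)
  [1] (λ.λ.1 0) (λ.λ.1 0) ((λ.0) ((λ.λ.λ.1 0) (λ.λ.0)))
  [2] (λ.(λ.λ.1 0) 0) ((λ.0) ((λ.λ.λ.1 0) (λ.λ.0)))
  [3] (λ.λ.1 0) ((λ.0) ((λ.λ.λ.1 0) (λ.λ.0)))
  [4] λ.(λ.0) ((λ.λ.λ.1 0) (λ.λ.0)) 0
  [5] λ.(λ.λ.λ.1 0) (λ.λ.0) 0
  [6] λ.(λ.λ.1 0) 0
  [7] λ.λ.1 0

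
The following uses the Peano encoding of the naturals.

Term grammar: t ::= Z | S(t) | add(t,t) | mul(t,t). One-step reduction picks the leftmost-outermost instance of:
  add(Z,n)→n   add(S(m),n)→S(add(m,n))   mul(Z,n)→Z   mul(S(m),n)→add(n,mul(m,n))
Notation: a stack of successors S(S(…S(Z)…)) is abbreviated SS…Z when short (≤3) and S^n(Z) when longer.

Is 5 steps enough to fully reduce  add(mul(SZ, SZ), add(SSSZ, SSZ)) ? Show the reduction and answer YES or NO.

Answer: NO — after 5 steps the term is S(add(Z, add(SSSZ, SSZ))), not yet normal

Working:
  start: add(mul(SZ, SZ), add(SSSZ, SSZ))
  step 1: add(add(SZ, mul(Z, SZ)), add(SSSZ, SSZ))
  step 2: add(S(add(Z, mul(Z, SZ))), add(SSSZ, SSZ))
  step 3: S(add(add(Z, mul(Z, SZ)), add(SSSZ, SSZ)))
  step 4: S(add(mul(Z, SZ), add(SSSZ, SSZ)))
  step 5: S(add(Z, add(SSSZ, SSZ)))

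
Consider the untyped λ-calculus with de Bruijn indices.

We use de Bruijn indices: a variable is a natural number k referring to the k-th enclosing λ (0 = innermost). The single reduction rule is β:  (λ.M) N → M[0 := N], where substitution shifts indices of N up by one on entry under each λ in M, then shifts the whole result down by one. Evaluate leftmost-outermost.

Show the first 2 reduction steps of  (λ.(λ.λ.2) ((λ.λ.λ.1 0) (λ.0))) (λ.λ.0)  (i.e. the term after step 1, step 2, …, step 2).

Answer: after 2 steps: λ.λ.λ.0

Working:
  start: (λ.(λ.λ.2) ((λ.λ.λ.1 0) (λ.0))) (λ.λ.0)
  step 1: (λ.λ.λ.λ.0) ((λ.λ.λ.1 0) (λ.0))
  step 2: λ.λ.λ.0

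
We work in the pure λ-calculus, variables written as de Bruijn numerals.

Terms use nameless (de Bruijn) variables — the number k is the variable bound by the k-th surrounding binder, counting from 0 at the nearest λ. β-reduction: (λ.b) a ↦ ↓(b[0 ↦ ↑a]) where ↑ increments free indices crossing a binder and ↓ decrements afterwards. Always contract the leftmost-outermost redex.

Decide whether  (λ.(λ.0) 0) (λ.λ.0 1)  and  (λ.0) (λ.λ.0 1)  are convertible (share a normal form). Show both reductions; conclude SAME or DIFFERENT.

Term A:
  start: (λ.(λ.0) 0) (λ.λ.0 1)
  step 1: (λ.0) (λ.λ.0 1)
  step 2: λ.λ.0 1

Term B:
  start: (λ.0) (λ.λ.0 1)
  step 1: λ.λ.0 1

Answer: SAME — A ⇓ λ.λ.0 1, B ⇓ λ.λ.0 1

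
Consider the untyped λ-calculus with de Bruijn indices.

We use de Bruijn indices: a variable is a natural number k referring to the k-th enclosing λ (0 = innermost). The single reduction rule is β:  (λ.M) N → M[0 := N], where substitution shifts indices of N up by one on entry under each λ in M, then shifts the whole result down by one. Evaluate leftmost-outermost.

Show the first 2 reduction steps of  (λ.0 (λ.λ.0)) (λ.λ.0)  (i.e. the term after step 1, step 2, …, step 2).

Answer: after 2 steps: λ.0

Derivation:
  start: (λ.0 (λ.λ.0)) (λ.λ.0)
  step 1: (λ.λ.0) (λ.λ.0)
  step 2: λ.0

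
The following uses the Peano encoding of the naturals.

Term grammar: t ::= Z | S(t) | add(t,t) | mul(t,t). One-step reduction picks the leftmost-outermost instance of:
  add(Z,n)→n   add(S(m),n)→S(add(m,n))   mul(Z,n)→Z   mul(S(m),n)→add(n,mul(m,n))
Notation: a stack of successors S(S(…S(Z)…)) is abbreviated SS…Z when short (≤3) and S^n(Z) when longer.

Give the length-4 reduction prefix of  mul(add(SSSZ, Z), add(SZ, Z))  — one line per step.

  start: mul(add(SSSZ, Z), add(SZ, Z))
  →1  mul(S(add(SSZ, Z)), add(SZ, Z))
  →2  add(add(SZ, Z), mul(add(SSZ, Z), add(SZ, Z)))
  →3  add(S(add(Z, Z)), mul(add(SSZ, Z), add(SZ, Z)))
  →4  S(add(add(Z, Z), mul(add(SSZ, Z), add(SZ, Z))))

Answer: after 4 steps: S(add(add(Z, Z), mul(add(SSZ, Z), add(SZ, Z))))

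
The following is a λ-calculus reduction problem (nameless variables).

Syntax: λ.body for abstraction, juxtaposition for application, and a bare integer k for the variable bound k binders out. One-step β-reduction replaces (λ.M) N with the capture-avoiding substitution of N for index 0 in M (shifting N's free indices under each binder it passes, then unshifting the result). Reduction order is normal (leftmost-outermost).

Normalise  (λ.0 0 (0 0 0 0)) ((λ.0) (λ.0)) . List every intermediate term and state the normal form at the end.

Answer: normal form = λ.0  (in 12 steps)

Working:
  start: (λ.0 0 (0 0 0 0)) ((λ.0) (λ.0))
  [1] (λ.0) (λ.0) ((λ.0) (λ.0)) ((λ.0) (λ.0) ((λ.0) (λ.0)) ((λ.0) (λ.0)) ((λ.0) (λ.0)))
  [2] (λ.0) ((λ.0) (λ.0)) ((λ.0) (λ.0) ((λ.0) (λ.0)) ((λ.0) (λ.0)) ((λ.0) (λ.0)))
  [3] (λ.0) (λ.0) ((λ.0) (λ.0) ((λ.0) (λ.0)) ((λ.0) (λ.0)) ((λ.0) (λ.0)))
  [4] (λ.0) ((λ.0) (λ.0) ((λ.0) (λ.0)) ((λ.0) (λ.0)) ((λ.0) (λ.0)))
  [5] (λ.0) (λ.0) ((λ.0) (λ.0)) ((λ.0) (λ.0)) ((λ.0) (λ.0))
  [6] (λ.0) ((λ.0) (λ.0)) ((λ.0) (λ.0)) ((λ.0) (λ.0))
  [7] (λ.0) (λ.0) ((λ.0) (λ.0)) ((λ.0) (λ.0))
  [8] (λ.0) ((λ.0) (λ.0)) ((λ.0) (λ.0))
  [9] (λ.0) (λ.0) ((λ.0) (λ.0))
  [10] (λ.0) ((λ.0) (λ.0))
  [11] (λ.0) (λ.0)
  [12] λ.0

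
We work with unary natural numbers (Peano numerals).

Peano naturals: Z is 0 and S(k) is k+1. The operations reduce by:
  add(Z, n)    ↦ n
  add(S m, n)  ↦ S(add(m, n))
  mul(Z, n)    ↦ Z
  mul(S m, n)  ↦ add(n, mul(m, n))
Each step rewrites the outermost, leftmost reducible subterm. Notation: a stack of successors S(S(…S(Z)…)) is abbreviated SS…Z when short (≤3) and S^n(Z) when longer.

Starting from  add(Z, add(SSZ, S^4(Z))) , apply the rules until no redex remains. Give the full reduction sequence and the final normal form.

Answer: normal form = S^6(Z)  (in 4 steps)

Working:
  start: add(Z, add(SSZ, S^4(Z)))
  →1  add(SSZ, S^4(Z))
  →2  S(add(SZ, S^4(Z)))
  →3  S(S(add(Z, S^4(Z))))
  →4  S^6(Z)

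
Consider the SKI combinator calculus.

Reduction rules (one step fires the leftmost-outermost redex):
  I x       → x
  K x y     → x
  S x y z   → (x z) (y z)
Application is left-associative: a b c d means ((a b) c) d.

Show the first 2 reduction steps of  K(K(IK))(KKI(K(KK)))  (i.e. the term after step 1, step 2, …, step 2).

Answer: after 2 steps: KK

Working:
  start: K(K(IK))(KKI(K(KK)))
  step 1: K(IK)
  step 2: KK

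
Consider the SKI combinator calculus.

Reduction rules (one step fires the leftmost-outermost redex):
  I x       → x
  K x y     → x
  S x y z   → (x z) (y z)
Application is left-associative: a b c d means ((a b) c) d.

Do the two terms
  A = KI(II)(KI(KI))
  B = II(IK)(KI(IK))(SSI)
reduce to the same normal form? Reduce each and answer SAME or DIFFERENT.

Term A:
  start: KI(II)(KI(KI))
  [1] I(KI(KI))
  [2] KI(KI)
  [3] I

Term B:
  start: II(IK)(KI(IK))(SSI)
  [1] I(IK)(KI(IK))(SSI)
  [2] IK(KI(IK))(SSI)
  [3] K(KI(IK))(SSI)
  [4] KI(IK)
  [5] I

Answer: SAME — A ⇓ I, B ⇓ I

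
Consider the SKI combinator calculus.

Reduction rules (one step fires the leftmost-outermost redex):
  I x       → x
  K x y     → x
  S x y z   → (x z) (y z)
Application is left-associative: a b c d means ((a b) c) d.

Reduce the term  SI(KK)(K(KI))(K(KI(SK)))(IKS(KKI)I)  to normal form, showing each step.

Answer: normal form = SI  (in 7 steps)

Derivation:
  start: SI(KK)(K(KI))(K(KI(SK)))(IKS(KKI)I)
  step 1: I(K(KI))(KK(K(KI)))(K(KI(SK)))(IKS(KKI)I)
  step 2: K(KI)(KK(K(KI)))(K(KI(SK)))(IKS(KKI)I)
  step 3: KI(K(KI(SK)))(IKS(KKI)I)
  step 4: I(IKS(KKI)I)
  step 5: IKS(KKI)I
  step 6: KS(KKI)I
  step 7: SI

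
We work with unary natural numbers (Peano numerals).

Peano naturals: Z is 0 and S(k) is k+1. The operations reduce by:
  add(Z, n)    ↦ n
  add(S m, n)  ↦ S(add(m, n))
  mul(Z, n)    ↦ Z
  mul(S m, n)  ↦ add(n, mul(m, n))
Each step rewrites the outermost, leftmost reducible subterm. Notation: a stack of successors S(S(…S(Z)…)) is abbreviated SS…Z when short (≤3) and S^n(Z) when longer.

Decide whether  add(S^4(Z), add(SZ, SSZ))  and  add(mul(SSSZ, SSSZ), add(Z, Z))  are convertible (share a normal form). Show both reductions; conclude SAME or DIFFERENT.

Term A:
  start: add(S^4(Z), add(SZ, SSZ))
  →1  S(add(SSSZ, add(SZ, SSZ)))
  →2  S(S(add(SSZ, add(SZ, SSZ))))
  →3  S(S(S(add(SZ, add(SZ, SSZ)))))
  →4  S(S(S(S(add(Z, add(SZ, SSZ))))))
  →5  S(S(S(S(add(SZ, SSZ)))))
  →6  S(S(S(S(S(add(Z, SSZ))))))
  →7  S^7(Z)

Term B:
  start: add(mul(SSSZ, SSSZ), add(Z, Z))
  →1  add(add(SSSZ, mul(SSZ, SSSZ)), add(Z, Z))
  →2  add(S(add(SSZ, mul(SSZ, SSSZ))), add(Z, Z))
  →3  S(add(add(SSZ, mul(SSZ, SSSZ)), add(Z, Z)))
  →4  S(add(S(add(SZ, mul(SSZ, SSSZ))), add(Z, Z)))
  →5  S(S(add(add(SZ, mul(SSZ, SSSZ)), add(Z, Z))))
  →6  S(S(add(S(add(Z, mul(SSZ, SSSZ))), add(Z, Z))))
  →7  S(S(S(add(add(Z, mul(SSZ, SSSZ)), add(Z, Z)))))
  →8  S(S(S(add(mul(SSZ, SSSZ), add(Z, Z)))))
  →9  S(S(S(add(add(SSSZ, mul(SZ, SSSZ)), add(Z, Z)))))
  →10  S(S(S(add(S(add(SSZ, mul(SZ, SSSZ))), add(Z, Z)))))
  →11  S(S(S(S(add(add(SSZ, mul(SZ, SSSZ)), add(Z, Z))))))
  →12  S(S(S(S(add(S(add(SZ, mul(SZ, SSSZ))), add(Z, Z))))))
  →13  S(S(S(S(S(add(add(SZ, mul(SZ, SSSZ)), add(Z, Z)))))))
  →14  S(S(S(S(S(add(S(add(Z, mul(SZ, SSSZ))), add(Z, Z)))))))
  →15  S(S(S(S(S(S(add(add(Z, mul(SZ, SSSZ)), add(Z, Z))))))))
  →16  S(S(S(S(S(S(add(mul(SZ, SSSZ), add(Z, Z))))))))
  →17  S(S(S(S(S(S(add(add(SSSZ, mul(Z, SSSZ)), add(Z, Z))))))))
  →18  S(S(S(S(S(S(add(S(add(SSZ, mul(Z, SSSZ))), add(Z, Z))))))))
  →19  S(S(S(S(S(S(S(add(add(SSZ, mul(Z, SSSZ)), add(Z, Z)))))))))
  →20  S(S(S(S(S(S(S(add(S(add(SZ, mul(Z, SSSZ))), add(Z, Z)))))))))
  →21  S(S(S(S(S(S(S(S(add(add(SZ, mul(Z, SSSZ)), add(Z, Z))))))))))
  →22  S(S(S(S(S(S(S(S(add(S(add(Z, mul(Z, SSSZ))), add(Z, Z))))))))))
  →23  S(S(S(S(S(S(S(S(S(add(add(Z, mul(Z, SSSZ)), add(Z, Z)))))))))))
  →24  S(S(S(S(S(S(S(S(S(add(mul(Z, SSSZ), add(Z, Z)))))))))))
  →25  S(S(S(S(S(S(S(S(S(add(Z, add(Z, Z)))))))))))
  →26  S(S(S(S(S(S(S(S(S(add(Z, Z))))))))))
  →27  S^9(Z)

Answer: DIFFERENT — A ⇓ S^7(Z), B ⇓ S^9(Z)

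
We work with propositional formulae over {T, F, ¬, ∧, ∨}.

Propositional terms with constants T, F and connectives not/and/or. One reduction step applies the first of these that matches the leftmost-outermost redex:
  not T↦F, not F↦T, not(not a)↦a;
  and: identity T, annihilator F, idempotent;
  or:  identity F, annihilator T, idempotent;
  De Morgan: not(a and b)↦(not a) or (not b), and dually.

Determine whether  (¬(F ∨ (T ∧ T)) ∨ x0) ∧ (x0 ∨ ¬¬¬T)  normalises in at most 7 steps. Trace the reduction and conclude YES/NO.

  start: (¬(F ∨ (T ∧ T)) ∨ x0) ∧ (x0 ∨ ¬¬¬T)
  [1] ((¬F ∧ ¬(T ∧ T)) ∨ x0) ∧ (x0 ∨ ¬¬¬T)
  [2] ((T ∧ ¬(T ∧ T)) ∨ x0) ∧ (x0 ∨ ¬¬¬T)
  [3] (¬(T ∧ T) ∨ x0) ∧ (x0 ∨ ¬¬¬T)
  [4] ((¬T ∨ ¬T) ∨ x0) ∧ (x0 ∨ ¬¬¬T)
  [5] (¬T ∨ x0) ∧ (x0 ∨ ¬¬¬T)
  [6] (F ∨ x0) ∧ (x0 ∨ ¬¬¬T)
  [7] x0 ∧ (x0 ∨ ¬¬¬T)

Answer: NO — after 7 steps the term is x0 ∧ (x0 ∨ ¬¬¬T), not yet normal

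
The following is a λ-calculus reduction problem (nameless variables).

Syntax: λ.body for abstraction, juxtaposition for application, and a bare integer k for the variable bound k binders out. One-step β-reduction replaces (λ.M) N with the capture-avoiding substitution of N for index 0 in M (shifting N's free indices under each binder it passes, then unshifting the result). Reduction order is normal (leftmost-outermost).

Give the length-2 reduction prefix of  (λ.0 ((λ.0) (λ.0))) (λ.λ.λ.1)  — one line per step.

Answer: after 2 steps: λ.λ.1

Derivation:
  start: (λ.0 ((λ.0) (λ.0))) (λ.λ.λ.1)
  step 1: (λ.λ.λ.1) ((λ.0) (λ.0))
  step 2: λ.λ.1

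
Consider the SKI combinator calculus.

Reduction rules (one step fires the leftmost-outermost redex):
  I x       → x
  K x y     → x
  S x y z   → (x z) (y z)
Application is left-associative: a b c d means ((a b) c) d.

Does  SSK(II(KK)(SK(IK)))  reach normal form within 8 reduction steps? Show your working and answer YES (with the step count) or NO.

Answer: YES — reaches normal form SK(KK) in 7 ≤ 8 steps

Derivation:
  start: SSK(II(KK)(SK(IK)))
  [1] S(II(KK)(SK(IK)))(K(II(KK)(SK(IK))))
  [2] S(I(KK)(SK(IK)))(K(II(KK)(SK(IK))))
  [3] S(KK(SK(IK)))(K(II(KK)(SK(IK))))
  [4] SK(K(II(KK)(SK(IK))))
  [5] SK(K(I(KK)(SK(IK))))
  [6] SK(K(KK(SK(IK))))
  [7] SK(KK)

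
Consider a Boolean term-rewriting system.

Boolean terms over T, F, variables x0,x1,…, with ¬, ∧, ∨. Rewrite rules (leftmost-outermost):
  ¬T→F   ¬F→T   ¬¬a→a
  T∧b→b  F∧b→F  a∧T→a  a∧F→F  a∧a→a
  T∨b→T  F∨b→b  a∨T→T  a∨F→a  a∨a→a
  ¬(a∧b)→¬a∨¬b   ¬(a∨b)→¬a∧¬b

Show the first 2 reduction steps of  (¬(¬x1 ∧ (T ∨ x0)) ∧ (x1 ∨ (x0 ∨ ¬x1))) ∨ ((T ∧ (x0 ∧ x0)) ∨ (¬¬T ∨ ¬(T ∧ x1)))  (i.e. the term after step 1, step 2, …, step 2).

Answer: after 2 steps: ((x1 ∨ ¬(T ∨ x0)) ∧ (x1 ∨ (x0 ∨ ¬x1))) ∨ ((T ∧ (x0 ∧ x0)) ∨ (¬¬T ∨ ¬(T ∧ x1)))

Derivation:
  start: (¬(¬x1 ∧ (T ∨ x0)) ∧ (x1 ∨ (x0 ∨ ¬x1))) ∨ ((T ∧ (x0 ∧ x0)) ∨ (¬¬T ∨ ¬(T ∧ x1)))
  →1  ((¬¬x1 ∨ ¬(T ∨ x0)) ∧ (x1 ∨ (x0 ∨ ¬x1))) ∨ ((T ∧ (x0 ∧ x0)) ∨ (¬¬T ∨ ¬(T ∧ x1)))
  →2  ((x1 ∨ ¬(T ∨ x0)) ∧ (x1 ∨ (x0 ∨ ¬x1))) ∨ ((T ∧ (x0 ∧ x0)) ∨ (¬¬T ∨ ¬(T ∧ x1)))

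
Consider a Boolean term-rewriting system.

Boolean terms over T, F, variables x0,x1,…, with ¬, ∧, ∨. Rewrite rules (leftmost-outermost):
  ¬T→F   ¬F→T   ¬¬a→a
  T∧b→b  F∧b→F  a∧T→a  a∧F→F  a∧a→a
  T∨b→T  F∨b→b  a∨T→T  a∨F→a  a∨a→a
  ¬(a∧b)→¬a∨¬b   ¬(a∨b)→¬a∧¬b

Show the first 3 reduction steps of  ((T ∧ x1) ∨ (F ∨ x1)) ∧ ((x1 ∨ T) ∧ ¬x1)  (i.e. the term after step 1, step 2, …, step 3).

Answer: after 3 steps: x1 ∧ ((x1 ∨ T) ∧ ¬x1)

Derivation:
  start: ((T ∧ x1) ∨ (F ∨ x1)) ∧ ((x1 ∨ T) ∧ ¬x1)
  [1] (x1 ∨ (F ∨ x1)) ∧ ((x1 ∨ T) ∧ ¬x1)
  [2] (x1 ∨ x1) ∧ ((x1 ∨ T) ∧ ¬x1)
  [3] x1 ∧ ((x1 ∨ T) ∧ ¬x1)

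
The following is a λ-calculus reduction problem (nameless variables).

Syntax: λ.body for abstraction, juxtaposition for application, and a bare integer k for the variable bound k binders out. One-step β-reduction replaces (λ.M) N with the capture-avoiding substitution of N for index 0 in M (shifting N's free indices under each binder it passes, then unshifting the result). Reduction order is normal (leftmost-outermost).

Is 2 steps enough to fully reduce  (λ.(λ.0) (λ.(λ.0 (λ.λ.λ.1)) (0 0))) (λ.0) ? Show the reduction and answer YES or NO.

Answer: NO — after 2 steps the term is λ.(λ.0 (λ.λ.λ.1)) (0 0), not yet normal

Derivation:
  start: (λ.(λ.0) (λ.(λ.0 (λ.λ.λ.1)) (0 0))) (λ.0)
  step 1: (λ.0) (λ.(λ.0 (λ.λ.λ.1)) (0 0))
  step 2: λ.(λ.0 (λ.λ.λ.1)) (0 0)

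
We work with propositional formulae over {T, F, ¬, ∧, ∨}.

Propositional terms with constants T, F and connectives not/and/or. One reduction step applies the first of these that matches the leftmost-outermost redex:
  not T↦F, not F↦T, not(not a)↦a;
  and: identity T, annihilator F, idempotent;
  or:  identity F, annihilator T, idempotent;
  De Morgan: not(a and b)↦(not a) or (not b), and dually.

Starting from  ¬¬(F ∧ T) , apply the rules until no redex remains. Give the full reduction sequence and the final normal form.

  start: ¬¬(F ∧ T)
  [1] F ∧ T
  [2] F

Answer: normal form = F  (in 2 steps)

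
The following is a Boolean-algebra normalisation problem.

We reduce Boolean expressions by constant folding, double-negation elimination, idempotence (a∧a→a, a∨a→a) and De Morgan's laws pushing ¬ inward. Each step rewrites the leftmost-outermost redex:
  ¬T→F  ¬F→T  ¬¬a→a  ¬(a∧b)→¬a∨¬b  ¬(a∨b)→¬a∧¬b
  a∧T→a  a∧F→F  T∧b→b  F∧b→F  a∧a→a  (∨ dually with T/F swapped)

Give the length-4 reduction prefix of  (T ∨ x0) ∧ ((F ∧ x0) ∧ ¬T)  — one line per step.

Answer: after 4 steps: F

Reduction:
  start: (T ∨ x0) ∧ ((F ∧ x0) ∧ ¬T)
  →1  T ∧ ((F ∧ x0) ∧ ¬T)
  →2  (F ∧ x0) ∧ ¬T
  →3  F ∧ ¬T
  →4  F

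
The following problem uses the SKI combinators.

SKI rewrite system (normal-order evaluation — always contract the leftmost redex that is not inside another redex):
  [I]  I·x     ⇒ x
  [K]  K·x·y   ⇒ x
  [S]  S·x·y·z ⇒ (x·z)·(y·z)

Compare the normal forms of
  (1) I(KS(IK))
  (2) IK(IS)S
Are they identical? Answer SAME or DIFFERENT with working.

Term A:
  start: I(KS(IK))
  step 1: KS(IK)
  step 2: S

Term B:
  start: IK(IS)S
  step 1: K(IS)S
  step 2: IS
  step 3: S

Answer: SAME — A ⇓ S, B ⇓ S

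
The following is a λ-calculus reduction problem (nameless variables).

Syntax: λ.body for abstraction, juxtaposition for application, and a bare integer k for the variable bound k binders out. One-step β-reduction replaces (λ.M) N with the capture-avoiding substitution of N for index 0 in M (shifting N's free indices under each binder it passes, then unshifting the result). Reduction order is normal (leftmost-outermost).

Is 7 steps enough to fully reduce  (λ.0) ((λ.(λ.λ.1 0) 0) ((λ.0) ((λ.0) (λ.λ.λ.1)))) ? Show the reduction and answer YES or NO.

Answer: YES — reaches normal form λ.λ.λ.1 in 6 ≤ 7 steps

Working:
  start: (λ.0) ((λ.(λ.λ.1 0) 0) ((λ.0) ((λ.0) (λ.λ.λ.1))))
  step 1: (λ.(λ.λ.1 0) 0) ((λ.0) ((λ.0) (λ.λ.λ.1)))
  step 2: (λ.λ.1 0) ((λ.0) ((λ.0) (λ.λ.λ.1)))
  step 3: λ.(λ.0) ((λ.0) (λ.λ.λ.1)) 0
  step 4: λ.(λ.0) (λ.λ.λ.1) 0
  step 5: λ.(λ.λ.λ.1) 0
  step 6: λ.λ.λ.1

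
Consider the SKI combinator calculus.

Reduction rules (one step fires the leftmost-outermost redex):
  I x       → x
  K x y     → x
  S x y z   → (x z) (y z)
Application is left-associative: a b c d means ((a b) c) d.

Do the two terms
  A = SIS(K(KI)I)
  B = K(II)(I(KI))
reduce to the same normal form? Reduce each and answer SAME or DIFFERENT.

Answer: SAME — A ⇓ I, B ⇓ I

Reduction:
Term A:
  start: SIS(K(KI)I)
  →1  I(K(KI)I)(S(K(KI)I))
  →2  K(KI)I(S(K(KI)I))
  →3  KI(S(K(KI)I))
  →4  I

Term B:
  start: K(II)(I(KI))
  →1  II
  →2  I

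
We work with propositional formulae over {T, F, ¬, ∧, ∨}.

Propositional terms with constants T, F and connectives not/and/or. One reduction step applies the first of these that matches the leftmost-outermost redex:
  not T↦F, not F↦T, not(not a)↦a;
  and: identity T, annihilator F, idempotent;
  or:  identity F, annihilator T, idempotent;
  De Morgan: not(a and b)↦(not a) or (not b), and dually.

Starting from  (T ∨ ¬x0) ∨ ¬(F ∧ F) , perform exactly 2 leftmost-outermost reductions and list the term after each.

Answer: after 2 steps: T

Reduction:
  start: (T ∨ ¬x0) ∨ ¬(F ∧ F)
  step 1: T ∨ ¬(F ∧ F)
  step 2: T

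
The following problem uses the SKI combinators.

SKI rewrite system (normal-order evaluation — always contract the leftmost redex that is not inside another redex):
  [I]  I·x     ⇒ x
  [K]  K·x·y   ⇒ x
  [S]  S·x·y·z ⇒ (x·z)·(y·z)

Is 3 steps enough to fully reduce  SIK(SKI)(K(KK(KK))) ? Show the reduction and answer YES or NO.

Answer: NO — after 3 steps the term is K(K(SKI))(I(K(SKI)))(K(KK(KK))), not yet normal

Working:
  start: SIK(SKI)(K(KK(KK)))
  [1] I(SKI)(K(SKI))(K(KK(KK)))
  [2] SKI(K(SKI))(K(KK(KK)))
  [3] K(K(SKI))(I(K(SKI)))(K(KK(KK)))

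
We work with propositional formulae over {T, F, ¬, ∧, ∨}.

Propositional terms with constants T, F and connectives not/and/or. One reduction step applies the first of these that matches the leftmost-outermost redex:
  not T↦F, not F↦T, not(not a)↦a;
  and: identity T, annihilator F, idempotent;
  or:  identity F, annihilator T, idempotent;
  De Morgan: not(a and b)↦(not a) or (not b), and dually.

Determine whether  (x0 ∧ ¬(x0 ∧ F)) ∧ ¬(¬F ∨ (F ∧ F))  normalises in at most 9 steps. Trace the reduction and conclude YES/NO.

Answer: YES — reaches normal form F in 8 ≤ 9 steps

Reduction:
  start: (x0 ∧ ¬(x0 ∧ F)) ∧ ¬(¬F ∨ (F ∧ F))
  [1] (x0 ∧ (¬x0 ∨ ¬F)) ∧ ¬(¬F ∨ (F ∧ F))
  [2] (x0 ∧ (¬x0 ∨ T)) ∧ ¬(¬F ∨ (F ∧ F))
  [3] (x0 ∧ T) ∧ ¬(¬F ∨ (F ∧ F))
  [4] x0 ∧ ¬(¬F ∨ (F ∧ F))
  [5] x0 ∧ (¬¬F ∧ ¬(F ∧ F))
  [6] x0 ∧ (F ∧ ¬(F ∧ F))
  [7] x0 ∧ F
  [8] F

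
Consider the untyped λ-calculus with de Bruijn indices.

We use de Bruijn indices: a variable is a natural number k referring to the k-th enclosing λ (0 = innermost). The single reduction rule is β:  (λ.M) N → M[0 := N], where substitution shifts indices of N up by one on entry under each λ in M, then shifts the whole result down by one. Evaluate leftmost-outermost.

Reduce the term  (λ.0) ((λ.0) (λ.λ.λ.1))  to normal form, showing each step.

Answer: normal form = λ.λ.λ.1  (in 2 steps)

Reduction:
  start: (λ.0) ((λ.0) (λ.λ.λ.1))
  step 1: (λ.0) (λ.λ.λ.1)
  step 2: λ.λ.λ.1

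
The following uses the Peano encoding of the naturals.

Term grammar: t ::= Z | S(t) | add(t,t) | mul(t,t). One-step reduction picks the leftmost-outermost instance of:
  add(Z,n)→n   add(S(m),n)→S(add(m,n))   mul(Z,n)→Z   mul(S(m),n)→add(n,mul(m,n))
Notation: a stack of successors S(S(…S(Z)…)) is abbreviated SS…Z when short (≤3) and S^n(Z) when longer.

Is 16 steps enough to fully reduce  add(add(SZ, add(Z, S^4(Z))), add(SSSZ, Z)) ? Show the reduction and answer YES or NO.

  start: add(add(SZ, add(Z, S^4(Z))), add(SSSZ, Z))
  [1] add(S(add(Z, add(Z, S^4(Z)))), add(SSSZ, Z))
  [2] S(add(add(Z, add(Z, S^4(Z))), add(SSSZ, Z)))
  [3] S(add(add(Z, S^4(Z)), add(SSSZ, Z)))
  [4] S(add(S^4(Z), add(SSSZ, Z)))
  [5] S(S(add(SSSZ, add(SSSZ, Z))))
  [6] S(S(S(add(SSZ, add(SSSZ, Z)))))
  [7] S(S(S(S(add(SZ, add(SSSZ, Z))))))
  [8] S(S(S(S(S(add(Z, add(SSSZ, Z)))))))
  [9] S(S(S(S(S(add(SSSZ, Z))))))
  [10] S(S(S(S(S(S(add(SSZ, Z)))))))
  [11] S(S(S(S(S(S(S(add(SZ, Z))))))))
  [12] S(S(S(S(S(S(S(S(add(Z, Z)))))))))
  [13] S^8(Z)

Answer: YES — reaches normal form S^8(Z) in 13 ≤ 16 steps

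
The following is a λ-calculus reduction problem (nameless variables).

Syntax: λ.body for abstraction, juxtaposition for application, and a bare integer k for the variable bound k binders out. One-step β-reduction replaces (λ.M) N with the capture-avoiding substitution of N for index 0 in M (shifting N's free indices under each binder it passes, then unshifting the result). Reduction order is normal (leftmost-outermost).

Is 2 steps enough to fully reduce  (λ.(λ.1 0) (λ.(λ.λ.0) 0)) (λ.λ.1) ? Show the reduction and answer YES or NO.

Answer: NO — after 2 steps the term is (λ.λ.1) (λ.(λ.λ.0) 0), not yet normal

Derivation:
  start: (λ.(λ.1 0) (λ.(λ.λ.0) 0)) (λ.λ.1)
  →1  (λ.(λ.λ.1) 0) (λ.(λ.λ.0) 0)
  →2  (λ.λ.1) (λ.(λ.λ.0) 0)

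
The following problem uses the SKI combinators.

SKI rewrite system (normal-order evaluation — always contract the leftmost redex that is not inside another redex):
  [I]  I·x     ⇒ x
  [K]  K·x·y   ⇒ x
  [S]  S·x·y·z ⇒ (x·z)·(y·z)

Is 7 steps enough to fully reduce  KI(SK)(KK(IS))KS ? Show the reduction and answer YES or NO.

  start: KI(SK)(KK(IS))KS
  [1] I(KK(IS))KS
  [2] KK(IS)KS
  [3] KKS
  [4] K

Answer: YES — reaches normal form K in 4 ≤ 7 steps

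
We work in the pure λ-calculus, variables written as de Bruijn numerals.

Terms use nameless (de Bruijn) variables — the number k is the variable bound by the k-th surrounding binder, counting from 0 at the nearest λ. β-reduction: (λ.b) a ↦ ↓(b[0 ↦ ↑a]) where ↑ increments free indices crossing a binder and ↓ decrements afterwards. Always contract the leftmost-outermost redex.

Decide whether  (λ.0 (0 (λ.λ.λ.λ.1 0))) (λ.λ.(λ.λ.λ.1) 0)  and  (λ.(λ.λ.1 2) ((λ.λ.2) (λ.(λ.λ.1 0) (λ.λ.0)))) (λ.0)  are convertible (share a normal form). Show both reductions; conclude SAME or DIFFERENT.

Term A:
  start: (λ.0 (0 (λ.λ.λ.λ.1 0))) (λ.λ.(λ.λ.λ.1) 0)
  [1] (λ.λ.(λ.λ.λ.1) 0) ((λ.λ.(λ.λ.λ.1) 0) (λ.λ.λ.λ.1 0))
  [2] λ.(λ.λ.λ.1) 0
  [3] λ.λ.λ.1

Term B:
  start: (λ.(λ.λ.1 2) ((λ.λ.2) (λ.(λ.λ.1 0) (λ.λ.0)))) (λ.0)
  [1] (λ.λ.1 (λ.0)) ((λ.λ.λ.0) (λ.(λ.λ.1 0) (λ.λ.0)))
  [2] λ.(λ.λ.λ.0) (λ.(λ.λ.1 0) (λ.λ.0)) (λ.0)
  [3] λ.(λ.λ.0) (λ.0)
  [4] λ.λ.0

Answer: DIFFERENT — A ⇓ λ.λ.λ.1, B ⇓ λ.λ.0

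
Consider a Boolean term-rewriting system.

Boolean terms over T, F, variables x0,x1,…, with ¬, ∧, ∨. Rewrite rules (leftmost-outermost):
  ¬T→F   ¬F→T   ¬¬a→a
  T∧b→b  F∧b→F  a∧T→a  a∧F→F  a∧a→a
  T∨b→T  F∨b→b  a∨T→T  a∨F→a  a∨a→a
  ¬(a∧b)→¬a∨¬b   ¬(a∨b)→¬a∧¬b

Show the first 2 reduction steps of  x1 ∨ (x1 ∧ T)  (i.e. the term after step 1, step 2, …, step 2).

Answer: after 2 steps: x1

Reduction:
  start: x1 ∨ (x1 ∧ T)
  →1  x1 ∨ x1
  →2  x1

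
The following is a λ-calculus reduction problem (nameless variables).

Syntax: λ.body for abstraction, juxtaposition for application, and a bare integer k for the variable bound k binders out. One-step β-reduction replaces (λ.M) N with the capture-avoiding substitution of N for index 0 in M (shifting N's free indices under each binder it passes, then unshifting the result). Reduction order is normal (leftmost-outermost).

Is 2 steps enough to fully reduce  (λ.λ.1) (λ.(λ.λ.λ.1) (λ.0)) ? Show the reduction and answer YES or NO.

  start: (λ.λ.1) (λ.(λ.λ.λ.1) (λ.0))
  →1  λ.λ.(λ.λ.λ.1) (λ.0)
  →2  λ.λ.λ.λ.1

Answer: YES — reaches normal form λ.λ.λ.λ.1 in 2 ≤ 2 steps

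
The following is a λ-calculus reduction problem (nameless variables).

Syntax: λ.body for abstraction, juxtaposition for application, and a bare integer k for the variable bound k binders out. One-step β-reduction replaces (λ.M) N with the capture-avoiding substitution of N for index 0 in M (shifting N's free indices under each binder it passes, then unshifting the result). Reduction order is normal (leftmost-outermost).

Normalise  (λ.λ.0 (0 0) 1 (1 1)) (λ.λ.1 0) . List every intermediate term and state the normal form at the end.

Answer: normal form = λ.0 (0 0) (λ.λ.1 0) (λ.λ.1 0)  (in 3 steps)

Derivation:
  start: (λ.λ.0 (0 0) 1 (1 1)) (λ.λ.1 0)
  →1  λ.0 (0 0) (λ.λ.1 0) ((λ.λ.1 0) (λ.λ.1 0))
  →2  λ.0 (0 0) (λ.λ.1 0) (λ.(λ.λ.1 0) 0)
  →3  λ.0 (0 0) (λ.λ.1 0) (λ.λ.1 0)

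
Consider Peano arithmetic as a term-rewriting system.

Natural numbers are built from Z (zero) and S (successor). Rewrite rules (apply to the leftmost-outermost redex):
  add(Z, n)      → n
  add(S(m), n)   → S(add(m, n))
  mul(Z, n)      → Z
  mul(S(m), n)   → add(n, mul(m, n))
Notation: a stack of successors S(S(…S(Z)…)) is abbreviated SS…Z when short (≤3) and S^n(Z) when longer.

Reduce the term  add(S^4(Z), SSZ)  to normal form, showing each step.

Answer: normal form = S^6(Z)  (in 5 steps)

Derivation:
  start: add(S^4(Z), SSZ)
  →1  S(add(SSSZ, SSZ))
  →2  S(S(add(SSZ, SSZ)))
  →3  S(S(S(add(SZ, SSZ))))
  →4  S(S(S(S(add(Z, SSZ)))))
  →5  S^6(Z)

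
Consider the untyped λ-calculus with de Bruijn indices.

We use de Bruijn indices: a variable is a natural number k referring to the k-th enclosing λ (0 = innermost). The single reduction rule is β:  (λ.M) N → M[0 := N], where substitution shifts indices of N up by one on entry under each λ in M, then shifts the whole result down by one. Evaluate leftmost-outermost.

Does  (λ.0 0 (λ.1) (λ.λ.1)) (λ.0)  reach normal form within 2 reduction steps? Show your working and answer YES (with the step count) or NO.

  start: (λ.0 0 (λ.1) (λ.λ.1)) (λ.0)
  [1] (λ.0) (λ.0) (λ.λ.0) (λ.λ.1)
  [2] (λ.0) (λ.λ.0) (λ.λ.1)

Answer: NO — after 2 steps the term is (λ.0) (λ.λ.0) (λ.λ.1), not yet normal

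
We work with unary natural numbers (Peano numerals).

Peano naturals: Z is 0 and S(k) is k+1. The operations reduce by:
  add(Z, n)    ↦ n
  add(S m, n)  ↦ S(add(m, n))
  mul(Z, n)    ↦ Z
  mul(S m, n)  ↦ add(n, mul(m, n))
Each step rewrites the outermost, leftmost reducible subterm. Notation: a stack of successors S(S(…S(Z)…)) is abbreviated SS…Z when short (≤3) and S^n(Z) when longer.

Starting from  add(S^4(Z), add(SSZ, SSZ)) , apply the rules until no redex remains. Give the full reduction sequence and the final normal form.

Answer: normal form = S^8(Z)  (in 8 steps)

Derivation:
  start: add(S^4(Z), add(SSZ, SSZ))
  →1  S(add(SSSZ, add(SSZ, SSZ)))
  →2  S(S(add(SSZ, add(SSZ, SSZ))))
  →3  S(S(S(add(SZ, add(SSZ, SSZ)))))
  →4  S(S(S(S(add(Z, add(SSZ, SSZ))))))
  →5  S(S(S(S(add(SSZ, SSZ)))))
  →6  S(S(S(S(S(add(SZ, SSZ))))))
  →7  S(S(S(S(S(S(add(Z, SSZ)))))))
  →8  S^8(Z)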